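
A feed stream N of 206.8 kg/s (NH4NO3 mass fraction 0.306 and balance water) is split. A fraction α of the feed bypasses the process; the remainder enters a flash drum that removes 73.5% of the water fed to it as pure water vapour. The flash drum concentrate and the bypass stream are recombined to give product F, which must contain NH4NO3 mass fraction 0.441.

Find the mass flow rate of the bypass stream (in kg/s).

82.69 kg/s

All 206.8×0.306 = 63.281 kg/s of NH4NO3 reaches F, so F = 63.281/0.441 = 143.49 kg/s and vapour = 63.306 kg/s.
The evaporator receives (1−α)·206.8 of feed at 0.694 water and removes 0.735 of that water:
0.735×0.694×(1−α)×206.8 = 63.306
(1−α) = 63.306/105.49 = 0.6001;  α = 0.3999.
Bypass flow = 0.3999×206.8 = 82.692 kg/s.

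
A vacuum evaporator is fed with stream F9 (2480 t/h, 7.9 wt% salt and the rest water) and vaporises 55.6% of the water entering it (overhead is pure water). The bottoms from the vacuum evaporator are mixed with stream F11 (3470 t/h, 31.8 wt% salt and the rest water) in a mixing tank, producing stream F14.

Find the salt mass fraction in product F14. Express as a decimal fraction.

Vapour removed = 0.556×0.921×2480 = 1269.9 t/h; concentrate = 1210.1 t/h.
salt reaching the mixer = 195.92 (from concentrate) + 3470×0.318 = 1299.4 t/h.
Product flow = 1210.1 + 3470 = 4680.1 t/h; salt fraction = 0.278.

0.278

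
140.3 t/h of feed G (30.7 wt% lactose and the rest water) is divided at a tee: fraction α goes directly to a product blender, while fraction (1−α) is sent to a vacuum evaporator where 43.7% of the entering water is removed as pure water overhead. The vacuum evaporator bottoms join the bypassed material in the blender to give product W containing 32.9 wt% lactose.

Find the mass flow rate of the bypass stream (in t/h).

All 140.3×0.307 = 43.072 t/h of lactose reaches W, so W = 43.072/0.329 = 130.92 t/h and vapour = 9.3818 t/h.
The evaporator receives (1−α)·140.3 of feed at 0.693 water and removes 0.437 of that water:
0.437×0.693×(1−α)×140.3 = 9.3818
(1−α) = 9.3818/42.489 = 0.2208;  α = 0.7792.
Bypass flow = 0.7792×140.3 = 109.32 t/h.

109.3 t/h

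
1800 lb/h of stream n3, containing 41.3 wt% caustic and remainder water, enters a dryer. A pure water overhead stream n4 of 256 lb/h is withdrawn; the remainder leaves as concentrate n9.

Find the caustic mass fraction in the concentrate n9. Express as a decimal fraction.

caustic is not removed: 1800×0.413 = 743.4 lb/h of caustic enters n9.
Concentrate = 1800 − 256 = 1544 lb/h.
Mass fraction = 743.4/1544 = 0.481.

0.481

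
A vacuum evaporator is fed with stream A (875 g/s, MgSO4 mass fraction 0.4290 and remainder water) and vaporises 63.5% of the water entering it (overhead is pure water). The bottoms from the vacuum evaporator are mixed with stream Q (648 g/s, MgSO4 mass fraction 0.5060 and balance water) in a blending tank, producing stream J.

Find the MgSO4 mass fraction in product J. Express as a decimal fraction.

Vapour removed = 0.635×0.571×875 = 317.26 g/s; concentrate = 557.74 g/s.
MgSO4 reaching the mixer = 375.38 (from concentrate) + 648×0.506 = 703.26 g/s.
Product flow = 557.74 + 648 = 1205.7 g/s; MgSO4 fraction = 0.5833.

0.5833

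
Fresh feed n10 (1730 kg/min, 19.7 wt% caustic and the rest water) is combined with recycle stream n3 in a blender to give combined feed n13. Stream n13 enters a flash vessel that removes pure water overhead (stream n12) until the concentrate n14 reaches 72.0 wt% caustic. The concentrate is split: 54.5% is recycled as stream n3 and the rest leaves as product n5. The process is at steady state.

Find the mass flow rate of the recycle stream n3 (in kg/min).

Overall caustic balance (none leaves overhead): caustic in fresh feed = caustic in product, i.e. 1730×0.197 = (1−0.545)·n14·0.720.
n14 = 340.81/(0.720×0.455) = 1040.3 kg/min.
Recycle n3 = 0.545×1040.3 = 566.98 kg/min.

567 kg/min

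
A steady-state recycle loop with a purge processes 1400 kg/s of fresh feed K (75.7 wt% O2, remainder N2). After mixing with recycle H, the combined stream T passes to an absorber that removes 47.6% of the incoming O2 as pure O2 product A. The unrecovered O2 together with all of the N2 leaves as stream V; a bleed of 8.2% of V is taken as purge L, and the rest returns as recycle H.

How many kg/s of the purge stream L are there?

N2 enters only via K and leaves only via the purge: 1400×0.243 = 0.082×(N2 in V), and the absorber passes all N2, so N2 in T = N2 in V = 4148.8 kg/s.
O2 in T: m_A = 1400×0.757 + (1−0.082)·(1−0.476)·m_A, so m_A = 1059.8/0.5190 = 2042.1 kg/s.
V = (1−0.476)×2042.1 + 4148.8 = 5218.9 kg/s.
Purge L = 0.082×5218.9 = 427.95 kg/s.

427.9 kg/s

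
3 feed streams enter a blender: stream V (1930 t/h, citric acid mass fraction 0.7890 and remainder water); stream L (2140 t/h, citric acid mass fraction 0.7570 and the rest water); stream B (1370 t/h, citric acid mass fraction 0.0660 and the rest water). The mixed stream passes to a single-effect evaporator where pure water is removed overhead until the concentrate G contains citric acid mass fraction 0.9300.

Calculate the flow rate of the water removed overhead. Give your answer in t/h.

citric acid entering = 1930×0.789 + 2140×0.757 + 1370×0.066 = 3233.2 t/h.
All citric acid reports to G, so G = 3233.2/0.930 = 3476.5 t/h.
Total feed = 5440 t/h; overhead = 5440 − 3476.5 = 1963.5 t/h.

1963 t/h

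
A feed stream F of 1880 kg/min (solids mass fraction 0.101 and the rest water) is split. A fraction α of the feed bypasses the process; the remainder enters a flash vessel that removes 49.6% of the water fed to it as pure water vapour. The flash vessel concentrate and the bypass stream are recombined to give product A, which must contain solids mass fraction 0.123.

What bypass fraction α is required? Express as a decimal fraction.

All 1880×0.101 = 189.88 kg/min of solids reaches A, so A = 189.88/0.123 = 1543.7 kg/min and vapour = 336.26 kg/min.
The evaporator receives (1−α)·1880 of feed at 0.899 water and removes 0.496 of that water:
0.496×0.899×(1−α)×1880 = 336.26
(1−α) = 336.26/838.3 = 0.4011;  α = 0.5989.

0.599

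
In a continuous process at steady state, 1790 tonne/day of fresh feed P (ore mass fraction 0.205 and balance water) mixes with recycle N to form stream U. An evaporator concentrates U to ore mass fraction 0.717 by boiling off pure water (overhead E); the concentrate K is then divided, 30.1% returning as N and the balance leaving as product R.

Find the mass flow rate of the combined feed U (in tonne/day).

Overall ore balance (none leaves overhead): ore in fresh feed = ore in product, i.e. 1790×0.205 = (1−0.301)·K·0.717.
K = 366.95/(0.717×0.699) = 732.17 tonne/day.
Recycle N = 0.301×732.17 = 220.38 tonne/day.
Combined feed U = 1790 + 220.38 = 2010.4 tonne/day.

2010 tonne/day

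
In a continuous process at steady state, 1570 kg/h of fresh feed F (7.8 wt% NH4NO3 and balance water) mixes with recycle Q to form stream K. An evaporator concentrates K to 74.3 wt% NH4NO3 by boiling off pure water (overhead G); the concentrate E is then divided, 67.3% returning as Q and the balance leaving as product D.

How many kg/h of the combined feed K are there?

1909 kg/h

Overall NH4NO3 balance (none leaves overhead): NH4NO3 in fresh feed = NH4NO3 in product, i.e. 1570×0.078 = (1−0.673)·E·0.743.
E = 122.46/(0.743×0.327) = 504.03 kg/h.
Recycle Q = 0.673×504.03 = 339.21 kg/h.
Combined feed K = 1570 + 339.21 = 1909.2 kg/h.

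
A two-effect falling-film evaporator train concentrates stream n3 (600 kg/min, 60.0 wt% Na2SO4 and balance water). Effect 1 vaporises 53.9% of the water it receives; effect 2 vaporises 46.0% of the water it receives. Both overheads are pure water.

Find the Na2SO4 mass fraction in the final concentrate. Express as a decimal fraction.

0.858

water in feed = 600×0.400 = 240 kg/min.
After stage 1: water left = (1−0.539)×240 = 110.64; stream total = 470.64 kg/min.
After stage 2: water left = (1−0.460)×110.64 = 59.746; final concentrate = 419.75 kg/min.
Na2SO4 fraction = 360/419.75 = 0.858.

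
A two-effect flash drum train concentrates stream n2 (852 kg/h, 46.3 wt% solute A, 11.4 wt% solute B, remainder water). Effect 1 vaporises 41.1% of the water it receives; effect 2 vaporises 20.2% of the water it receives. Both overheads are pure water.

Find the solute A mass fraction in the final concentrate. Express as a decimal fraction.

0.5968

water in feed = 852×0.423 = 360.4 kg/h.
After stage 1: water left = (1−0.411)×360.4 = 212.27; stream total = 703.88 kg/h.
After stage 2: water left = (1−0.202)×212.27 = 169.39; final concentrate = 661 kg/h.
solute A fraction = 394.48/661 = 0.5968.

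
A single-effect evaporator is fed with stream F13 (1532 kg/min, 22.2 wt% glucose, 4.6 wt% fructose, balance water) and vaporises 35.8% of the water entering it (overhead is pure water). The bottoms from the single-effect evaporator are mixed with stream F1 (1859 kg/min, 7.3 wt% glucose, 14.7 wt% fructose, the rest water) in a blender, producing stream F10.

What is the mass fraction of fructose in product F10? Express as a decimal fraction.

0.115

Vapour removed = 0.358×0.732×1532 = 401.47 kg/min; concentrate = 1130.5 kg/min.
fructose reaching the mixer = 70.472 (from concentrate) + 1859×0.147 = 343.74 kg/min.
Product flow = 1130.5 + 1859 = 2989.5 kg/min; fructose fraction = 0.115.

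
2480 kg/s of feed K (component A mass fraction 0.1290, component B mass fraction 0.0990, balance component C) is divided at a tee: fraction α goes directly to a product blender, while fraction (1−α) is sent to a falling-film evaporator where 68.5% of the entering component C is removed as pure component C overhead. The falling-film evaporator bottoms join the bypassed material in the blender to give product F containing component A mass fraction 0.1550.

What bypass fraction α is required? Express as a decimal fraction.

All 2480×0.129 = 319.92 kg/s of component A reaches F, so F = 319.92/0.155 = 2064 kg/s and vapour = 416 kg/s.
The evaporator receives (1−α)·2480 of feed at 0.772 component C and removes 0.685 of that component C:
0.685×0.772×(1−α)×2480 = 416
(1−α) = 416/1311.5 = 0.3172;  α = 0.6828.

0.683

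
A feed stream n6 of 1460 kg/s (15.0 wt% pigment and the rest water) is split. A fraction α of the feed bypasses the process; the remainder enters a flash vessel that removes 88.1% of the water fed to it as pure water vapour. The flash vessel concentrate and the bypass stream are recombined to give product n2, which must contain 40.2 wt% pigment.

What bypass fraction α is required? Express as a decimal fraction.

0.163

All 1460×0.150 = 219 kg/s of pigment reaches n2, so n2 = 219/0.402 = 544.78 kg/s and vapour = 915.22 kg/s.
The evaporator receives (1−α)·1460 of feed at 0.850 water and removes 0.881 of that water:
0.881×0.850×(1−α)×1460 = 915.22
(1−α) = 915.22/1093.3 = 0.8371;  α = 0.1629.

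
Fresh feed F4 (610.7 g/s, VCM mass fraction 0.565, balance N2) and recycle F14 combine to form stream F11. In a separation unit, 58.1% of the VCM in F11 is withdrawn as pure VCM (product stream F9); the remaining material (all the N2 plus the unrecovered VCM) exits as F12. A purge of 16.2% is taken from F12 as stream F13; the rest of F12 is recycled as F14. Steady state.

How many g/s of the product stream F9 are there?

VCM in F11: m_A = 610.7×0.565 + (1−0.162)·(1−0.581)·m_A, so m_A = 345.05/0.6489 = 531.76 g/s.
Product F9 = 0.581×531.76 = 308.95 g/s.

309 g/s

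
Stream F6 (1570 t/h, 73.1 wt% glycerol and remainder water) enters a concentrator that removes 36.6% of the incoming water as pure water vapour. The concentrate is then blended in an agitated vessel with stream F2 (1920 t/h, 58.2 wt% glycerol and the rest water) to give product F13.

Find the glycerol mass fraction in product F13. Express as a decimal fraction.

Vapour removed = 0.366×0.269×1570 = 154.57 t/h; concentrate = 1415.4 t/h.
glycerol reaching the mixer = 1147.7 (from concentrate) + 1920×0.582 = 2265.1 t/h.
Product flow = 1415.4 + 1920 = 3335.4 t/h; glycerol fraction = 0.6791.

0.6791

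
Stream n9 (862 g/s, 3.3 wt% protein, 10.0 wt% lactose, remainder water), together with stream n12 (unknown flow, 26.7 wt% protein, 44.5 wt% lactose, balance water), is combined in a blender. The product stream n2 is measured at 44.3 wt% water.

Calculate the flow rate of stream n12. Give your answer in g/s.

2358 g/s

Let n12 be the unknown flow. Total out = 862 + n12.
water balance: 747.35 + 0.288·n12 = 0.443·(862 + n12)
(0.288 − 0.443)·n12 = 0.443×862 − 747.35 = -365.49
n12 = -365.49 / -0.155 = 2358 g/s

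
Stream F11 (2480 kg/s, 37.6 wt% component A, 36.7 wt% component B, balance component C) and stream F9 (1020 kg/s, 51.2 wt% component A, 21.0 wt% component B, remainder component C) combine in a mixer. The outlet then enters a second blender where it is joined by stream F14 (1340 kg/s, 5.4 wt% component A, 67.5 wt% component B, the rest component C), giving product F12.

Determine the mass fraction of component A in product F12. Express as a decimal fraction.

Overall, product flow = 4840 kg/s.
component A in = 2480×0.376 + 1020×0.512 + 1340×0.054 = 1527.1 kg/s.
component A fraction in F12 = 0.316.

0.316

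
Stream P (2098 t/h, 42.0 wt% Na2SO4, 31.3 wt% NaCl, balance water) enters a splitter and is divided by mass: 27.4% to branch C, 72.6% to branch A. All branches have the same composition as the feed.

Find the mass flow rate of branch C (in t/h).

574.9 t/h

Branch C flow = 0.274×2098 = 574.85 t/h.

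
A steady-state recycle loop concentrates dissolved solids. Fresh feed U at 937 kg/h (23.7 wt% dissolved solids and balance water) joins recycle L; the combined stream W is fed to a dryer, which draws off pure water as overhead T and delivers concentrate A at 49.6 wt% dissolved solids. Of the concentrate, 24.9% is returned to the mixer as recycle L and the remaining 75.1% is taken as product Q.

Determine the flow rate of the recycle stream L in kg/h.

148.4 kg/h

Overall dissolved solids balance (none leaves overhead): dissolved solids in fresh feed = dissolved solids in product, i.e. 937×0.237 = (1−0.249)·A·0.496.
A = 222.07/(0.496×0.751) = 596.16 kg/h.
Recycle L = 0.249×596.16 = 148.45 kg/h.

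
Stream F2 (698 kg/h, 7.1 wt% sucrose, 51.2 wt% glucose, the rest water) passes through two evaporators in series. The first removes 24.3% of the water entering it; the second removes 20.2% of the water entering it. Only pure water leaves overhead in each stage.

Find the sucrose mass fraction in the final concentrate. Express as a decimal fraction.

water in feed = 698×0.417 = 291.07 kg/h.
After stage 1: water left = (1−0.243)×291.07 = 220.34; stream total = 627.27 kg/h.
After stage 2: water left = (1−0.202)×220.34 = 175.83; final concentrate = 582.76 kg/h.
sucrose fraction = 49.558/582.76 = 0.085.

0.085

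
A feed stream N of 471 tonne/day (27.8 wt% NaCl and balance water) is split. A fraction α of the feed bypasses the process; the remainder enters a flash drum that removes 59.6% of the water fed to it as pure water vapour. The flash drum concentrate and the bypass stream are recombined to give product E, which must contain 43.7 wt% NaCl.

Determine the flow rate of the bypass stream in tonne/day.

All 471×0.278 = 130.94 tonne/day of NaCl reaches E, so E = 130.94/0.437 = 299.63 tonne/day and vapour = 171.37 tonne/day.
The evaporator receives (1−α)·471 of feed at 0.722 water and removes 0.596 of that water:
0.596×0.722×(1−α)×471 = 171.37
(1−α) = 171.37/202.68 = 0.8455;  α = 0.1545.
Bypass flow = 0.1545×471 = 72.752 tonne/day.

72.75 tonne/day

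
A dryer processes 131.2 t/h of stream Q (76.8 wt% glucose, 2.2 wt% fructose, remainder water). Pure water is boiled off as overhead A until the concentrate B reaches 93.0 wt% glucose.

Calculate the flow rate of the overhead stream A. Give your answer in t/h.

glucose is conserved: 131.2×0.768 = 100.76 t/h all reports to the concentrate.
Concentrate = 100.76/(target fraction) = 108.35 t/h.
Overhead = 131.2 − 108.35 = 22.854 t/h.

22.85 t/h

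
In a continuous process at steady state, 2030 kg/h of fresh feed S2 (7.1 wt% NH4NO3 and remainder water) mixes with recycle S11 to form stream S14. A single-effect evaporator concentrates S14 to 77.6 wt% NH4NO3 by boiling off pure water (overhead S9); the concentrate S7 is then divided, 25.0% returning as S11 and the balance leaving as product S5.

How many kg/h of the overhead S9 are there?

Overall NH4NO3 balance (none leaves overhead): NH4NO3 in fresh feed = NH4NO3 in product, i.e. 2030×0.071 = (1−0.250)·S7·0.776.
S7 = 144.13/(0.776×0.750) = 247.65 kg/h.
Recycle S11 = 0.250×247.65 = 61.912 kg/h.
Combined feed S14 = 2030 + 61.912 = 2091.9 kg/h.
Overhead S9 = S14 − S7 = 2091.9 − 247.65 = 1844.3 kg/h.

1844 kg/h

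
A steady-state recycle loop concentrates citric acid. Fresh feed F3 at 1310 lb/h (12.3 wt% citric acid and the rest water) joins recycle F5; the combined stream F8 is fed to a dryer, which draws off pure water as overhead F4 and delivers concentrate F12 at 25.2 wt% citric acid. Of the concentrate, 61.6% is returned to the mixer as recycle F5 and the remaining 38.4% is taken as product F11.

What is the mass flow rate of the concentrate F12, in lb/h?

1665 lb/h

Overall citric acid balance (none leaves overhead): citric acid in fresh feed = citric acid in product, i.e. 1310×0.123 = (1−0.616)·F12·0.252.
F12 = 161.13/(0.252×0.384) = 1665.1 lb/h.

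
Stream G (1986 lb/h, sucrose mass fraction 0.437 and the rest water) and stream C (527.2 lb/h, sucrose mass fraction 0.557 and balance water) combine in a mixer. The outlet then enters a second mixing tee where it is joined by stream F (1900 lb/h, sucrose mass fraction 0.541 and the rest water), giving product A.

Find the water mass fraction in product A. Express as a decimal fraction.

0.504

Overall, product flow = 4413.2 lb/h.
water in = 1986×0.563 + 527.2×0.443 + 1900×0.459 = 2223.8 lb/h.
water fraction in A = 0.504.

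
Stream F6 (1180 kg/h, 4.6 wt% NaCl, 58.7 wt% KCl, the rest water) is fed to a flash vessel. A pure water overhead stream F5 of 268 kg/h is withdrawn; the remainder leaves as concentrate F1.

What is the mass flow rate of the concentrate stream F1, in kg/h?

912 kg/h

Concentrate = 1180 − 268 = 912 kg/h.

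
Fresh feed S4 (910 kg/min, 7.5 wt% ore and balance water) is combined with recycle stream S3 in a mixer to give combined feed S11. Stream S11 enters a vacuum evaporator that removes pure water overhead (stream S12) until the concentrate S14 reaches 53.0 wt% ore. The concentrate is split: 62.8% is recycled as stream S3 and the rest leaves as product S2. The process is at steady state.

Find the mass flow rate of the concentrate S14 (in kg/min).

346.2 kg/min

Overall ore balance (none leaves overhead): ore in fresh feed = ore in product, i.e. 910×0.075 = (1−0.628)·S14·0.530.
S14 = 68.25/(0.530×0.372) = 346.17 kg/min.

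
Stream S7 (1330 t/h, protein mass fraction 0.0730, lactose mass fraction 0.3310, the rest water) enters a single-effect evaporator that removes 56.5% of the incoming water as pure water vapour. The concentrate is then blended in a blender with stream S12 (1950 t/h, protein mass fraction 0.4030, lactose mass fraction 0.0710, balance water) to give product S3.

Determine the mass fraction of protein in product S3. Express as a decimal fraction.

0.3118

Vapour removed = 0.565×0.596×1330 = 447.86 t/h; concentrate = 882.14 t/h.
protein reaching the mixer = 97.09 (from concentrate) + 1950×0.403 = 882.94 t/h.
Product flow = 882.14 + 1950 = 2832.1 t/h; protein fraction = 0.3118.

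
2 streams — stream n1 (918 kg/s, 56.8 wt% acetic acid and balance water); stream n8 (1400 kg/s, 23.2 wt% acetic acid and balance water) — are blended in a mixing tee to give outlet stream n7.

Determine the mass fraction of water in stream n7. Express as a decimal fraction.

Total flow out = 918 + 1400 = 2318 kg/s.
water in = 918×0.432 + 1400×0.768 = 1471.8 kg/s.
water mass fraction in n7 = 1471.8/2318 = 0.635.

0.635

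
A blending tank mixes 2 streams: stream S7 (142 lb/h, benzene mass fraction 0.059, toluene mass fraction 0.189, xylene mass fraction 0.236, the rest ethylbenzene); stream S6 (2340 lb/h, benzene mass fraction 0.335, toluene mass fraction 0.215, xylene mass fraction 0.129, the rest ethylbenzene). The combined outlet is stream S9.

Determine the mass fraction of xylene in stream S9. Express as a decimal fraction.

Total flow out = 142 + 2340 = 2482 lb/h.
xylene in = 142×0.236 + 2340×0.129 = 335.37 lb/h.
xylene mass fraction in S9 = 335.37/2482 = 0.135.

0.135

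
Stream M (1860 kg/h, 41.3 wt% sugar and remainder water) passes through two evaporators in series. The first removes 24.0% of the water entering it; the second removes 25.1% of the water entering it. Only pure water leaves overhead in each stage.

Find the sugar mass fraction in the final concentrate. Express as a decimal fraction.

water in feed = 1860×0.587 = 1091.8 kg/h.
After stage 1: water left = (1−0.240)×1091.8 = 829.78; stream total = 1598 kg/h.
After stage 2: water left = (1−0.251)×829.78 = 621.51; final concentrate = 1389.7 kg/h.
sugar fraction = 768.18/1389.7 = 0.553.

0.553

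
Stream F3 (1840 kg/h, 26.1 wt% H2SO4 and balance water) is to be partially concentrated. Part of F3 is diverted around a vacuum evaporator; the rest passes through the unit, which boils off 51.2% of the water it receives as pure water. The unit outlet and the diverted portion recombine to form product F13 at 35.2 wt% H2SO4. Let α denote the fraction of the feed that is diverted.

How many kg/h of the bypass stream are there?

582.8 kg/h

All 1840×0.261 = 480.24 kg/h of H2SO4 reaches F13, so F13 = 480.24/0.352 = 1364.3 kg/h and vapour = 475.68 kg/h.
The evaporator receives (1−α)·1840 of feed at 0.739 water and removes 0.512 of that water:
0.512×0.739×(1−α)×1840 = 475.68
(1−α) = 475.68/696.2 = 0.6833;  α = 0.3167.
Bypass flow = 0.3167×1840 = 582.81 kg/h.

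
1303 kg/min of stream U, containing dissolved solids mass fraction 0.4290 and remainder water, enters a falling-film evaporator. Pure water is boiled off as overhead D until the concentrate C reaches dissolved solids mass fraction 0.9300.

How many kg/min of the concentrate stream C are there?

601.1 kg/min

dissolved solids is conserved: 1303×0.429 = 558.99 kg/min all reports to the concentrate.
Concentrate = 558.99/(target fraction) = 601.06 kg/min.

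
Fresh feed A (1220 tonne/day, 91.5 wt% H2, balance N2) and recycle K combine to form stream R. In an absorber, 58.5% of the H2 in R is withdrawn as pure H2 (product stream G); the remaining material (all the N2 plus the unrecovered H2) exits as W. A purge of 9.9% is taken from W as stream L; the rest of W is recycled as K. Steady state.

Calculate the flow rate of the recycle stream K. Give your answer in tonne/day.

1610 tonne/day

N2 enters only via A and leaves only via the purge: 1220×0.085 = 0.099×(N2 in W), and the absorber passes all N2, so N2 in R = N2 in W = 1047.5 tonne/day.
H2 in R: m_A = 1220×0.915 + (1−0.099)·(1−0.585)·m_A, so m_A = 1116.3/0.6261 = 1783 tonne/day.
W = (1−0.585)×1783 + 1047.5 = 1787.4 tonne/day.
Recycle K = (1−0.099)×1787.4 = 1610.5 tonne/day.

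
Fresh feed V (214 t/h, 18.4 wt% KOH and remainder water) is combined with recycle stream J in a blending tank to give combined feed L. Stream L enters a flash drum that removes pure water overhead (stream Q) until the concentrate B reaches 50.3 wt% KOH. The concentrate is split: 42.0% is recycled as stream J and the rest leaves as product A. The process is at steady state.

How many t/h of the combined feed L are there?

270.7 t/h

Overall KOH balance (none leaves overhead): KOH in fresh feed = KOH in product, i.e. 214×0.184 = (1−0.420)·B·0.503.
B = 39.376/(0.503×0.580) = 134.97 t/h.
Recycle J = 0.420×134.97 = 56.687 t/h.
Combined feed L = 214 + 56.687 = 270.69 t/h.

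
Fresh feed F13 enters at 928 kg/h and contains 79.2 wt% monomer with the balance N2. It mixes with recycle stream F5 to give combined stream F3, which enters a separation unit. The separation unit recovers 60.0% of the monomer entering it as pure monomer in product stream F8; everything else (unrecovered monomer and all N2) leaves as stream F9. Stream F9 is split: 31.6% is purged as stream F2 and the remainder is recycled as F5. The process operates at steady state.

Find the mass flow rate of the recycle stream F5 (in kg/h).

694.6 kg/h

N2 enters only via F13 and leaves only via the purge: 928×0.208 = 0.316×(N2 in F9), and the separation unit passes all N2, so N2 in F3 = N2 in F9 = 610.84 kg/h.
monomer in F3: m_A = 928×0.792 + (1−0.316)·(1−0.600)·m_A, so m_A = 734.98/0.7264 = 1011.8 kg/h.
F9 = (1−0.600)×1011.8 + 610.84 = 1015.6 kg/h.
Recycle F5 = (1−0.316)×1015.6 = 694.64 kg/h.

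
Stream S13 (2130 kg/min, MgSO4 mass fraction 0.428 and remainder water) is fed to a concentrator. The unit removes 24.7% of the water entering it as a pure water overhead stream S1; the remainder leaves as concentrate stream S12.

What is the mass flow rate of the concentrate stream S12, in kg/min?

water entering = 2130×0.572 = 1218.4 kg/min; overhead removed = 0.247×1218.4 = 300.93 kg/min.
Concentrate = 2130 − 300.93 = 1829.1 kg/min.

1829 kg/min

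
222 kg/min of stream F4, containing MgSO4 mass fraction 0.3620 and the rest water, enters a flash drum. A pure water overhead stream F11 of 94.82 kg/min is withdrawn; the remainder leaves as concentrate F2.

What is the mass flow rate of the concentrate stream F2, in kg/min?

127.2 kg/min

Concentrate = 222 − 94.82 = 127.18 kg/min.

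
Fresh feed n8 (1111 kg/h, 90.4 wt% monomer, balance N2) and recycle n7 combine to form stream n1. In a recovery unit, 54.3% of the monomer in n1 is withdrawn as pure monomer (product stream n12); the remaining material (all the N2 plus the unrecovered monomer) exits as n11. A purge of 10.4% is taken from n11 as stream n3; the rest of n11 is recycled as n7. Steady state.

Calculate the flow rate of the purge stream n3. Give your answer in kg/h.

N2 enters only via n8 and leaves only via the purge: 1111×0.096 = 0.104×(N2 in n11), and the recovery unit passes all N2, so N2 in n1 = N2 in n11 = 1025.5 kg/h.
monomer in n1: m_A = 1111×0.904 + (1−0.104)·(1−0.543)·m_A, so m_A = 1004.3/0.5905 = 1700.8 kg/h.
n11 = (1−0.543)×1700.8 + 1025.5 = 1802.8 kg/h.
Purge n3 = 0.104×1802.8 = 187.49 kg/h.

187.5 kg/h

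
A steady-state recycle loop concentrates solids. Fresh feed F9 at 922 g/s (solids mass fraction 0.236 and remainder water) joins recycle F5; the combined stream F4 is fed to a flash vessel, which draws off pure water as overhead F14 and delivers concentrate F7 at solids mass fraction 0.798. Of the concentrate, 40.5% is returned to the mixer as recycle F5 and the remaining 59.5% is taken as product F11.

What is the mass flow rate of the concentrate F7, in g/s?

Overall solids balance (none leaves overhead): solids in fresh feed = solids in product, i.e. 922×0.236 = (1−0.405)·F7·0.798.
F7 = 217.59/(0.798×0.595) = 458.27 g/s.

458.3 g/s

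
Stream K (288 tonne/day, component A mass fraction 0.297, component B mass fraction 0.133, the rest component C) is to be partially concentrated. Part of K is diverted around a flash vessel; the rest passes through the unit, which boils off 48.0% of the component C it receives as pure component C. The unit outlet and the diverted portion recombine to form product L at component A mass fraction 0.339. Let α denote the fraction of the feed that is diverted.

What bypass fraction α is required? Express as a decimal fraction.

All 288×0.297 = 85.536 tonne/day of component A reaches L, so L = 85.536/0.339 = 252.32 tonne/day and vapour = 35.681 tonne/day.
The evaporator receives (1−α)·288 of feed at 0.570 component C and removes 0.480 of that component C:
0.480×0.570×(1−α)×288 = 35.681
(1−α) = 35.681/78.797 = 0.4528;  α = 0.5472.

0.547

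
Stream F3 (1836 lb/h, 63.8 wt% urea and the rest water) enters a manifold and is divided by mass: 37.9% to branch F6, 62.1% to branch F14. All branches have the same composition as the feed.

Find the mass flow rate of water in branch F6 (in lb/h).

Branch F6 total = 0.379×1836 = 695.84 lb/h.
water in F6 = 0.362×695.84 = 251.9 lb/h.

251.9 lb/h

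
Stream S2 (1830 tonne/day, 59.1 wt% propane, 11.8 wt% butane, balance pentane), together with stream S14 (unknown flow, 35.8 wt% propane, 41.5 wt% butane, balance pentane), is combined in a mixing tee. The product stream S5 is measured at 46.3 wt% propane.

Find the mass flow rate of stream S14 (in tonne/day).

2231 tonne/day

Let S14 be the unknown flow. Total out = 1830 + S14.
propane balance: 1081.5 + 0.358·S14 = 0.463·(1830 + S14)
(0.358 − 0.463)·S14 = 0.463×1830 − 1081.5 = -234.24
S14 = -234.24 / -0.105 = 2230.9 tonne/day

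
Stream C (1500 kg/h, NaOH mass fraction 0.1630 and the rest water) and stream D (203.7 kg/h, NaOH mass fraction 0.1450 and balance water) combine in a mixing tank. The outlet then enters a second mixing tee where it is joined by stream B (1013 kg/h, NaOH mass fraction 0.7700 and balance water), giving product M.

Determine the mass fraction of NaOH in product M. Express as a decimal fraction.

Overall, product flow = 2716.7 kg/h.
NaOH in = 1500×0.163 + 203.7×0.145 + 1013×0.770 = 1054 kg/h.
NaOH fraction in M = 0.3880.

0.3880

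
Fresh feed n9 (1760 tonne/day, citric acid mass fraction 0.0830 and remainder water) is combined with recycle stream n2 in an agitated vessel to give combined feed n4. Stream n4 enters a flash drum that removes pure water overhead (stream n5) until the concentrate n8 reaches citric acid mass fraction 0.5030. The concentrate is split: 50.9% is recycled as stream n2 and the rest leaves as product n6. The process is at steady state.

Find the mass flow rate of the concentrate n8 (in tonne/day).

591.5 tonne/day

Overall citric acid balance (none leaves overhead): citric acid in fresh feed = citric acid in product, i.e. 1760×0.083 = (1−0.509)·n8·0.503.
n8 = 146.08/(0.503×0.491) = 591.48 tonne/day.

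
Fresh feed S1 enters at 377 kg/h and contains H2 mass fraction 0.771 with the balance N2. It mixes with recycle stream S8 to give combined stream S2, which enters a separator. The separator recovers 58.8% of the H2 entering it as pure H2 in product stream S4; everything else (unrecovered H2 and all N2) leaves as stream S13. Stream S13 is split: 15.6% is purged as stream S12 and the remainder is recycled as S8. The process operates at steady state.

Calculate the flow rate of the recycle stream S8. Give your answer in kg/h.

N2 enters only via S1 and leaves only via the purge: 377×0.229 = 0.156×(N2 in S13), and the separator passes all N2, so N2 in S2 = N2 in S13 = 553.42 kg/h.
H2 in S2: m_A = 377×0.771 + (1−0.156)·(1−0.588)·m_A, so m_A = 290.67/0.6523 = 445.62 kg/h.
S13 = (1−0.588)×445.62 + 553.42 = 737.01 kg/h.
Recycle S8 = (1−0.156)×737.01 = 622.04 kg/h.

622 kg/h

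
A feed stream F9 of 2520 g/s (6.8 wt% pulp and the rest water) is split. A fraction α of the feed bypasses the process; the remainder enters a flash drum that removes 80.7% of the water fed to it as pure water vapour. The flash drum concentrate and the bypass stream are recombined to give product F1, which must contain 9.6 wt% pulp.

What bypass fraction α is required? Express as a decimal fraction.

All 2520×0.068 = 171.36 g/s of pulp reaches F1, so F1 = 171.36/0.096 = 1785 g/s and vapour = 735 g/s.
The evaporator receives (1−α)·2520 of feed at 0.932 water and removes 0.807 of that water:
0.807×0.932×(1−α)×2520 = 735
(1−α) = 735/1895.4 = 0.3878;  α = 0.6122.

0.612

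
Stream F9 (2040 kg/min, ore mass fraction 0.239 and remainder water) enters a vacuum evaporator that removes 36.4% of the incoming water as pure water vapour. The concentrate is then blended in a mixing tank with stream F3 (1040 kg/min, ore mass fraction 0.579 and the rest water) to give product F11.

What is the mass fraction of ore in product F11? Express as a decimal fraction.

0.433

Vapour removed = 0.364×0.761×2040 = 565.09 kg/min; concentrate = 1474.9 kg/min.
ore reaching the mixer = 487.56 (from concentrate) + 1040×0.579 = 1089.7 kg/min.
Product flow = 1474.9 + 1040 = 2514.9 kg/min; ore fraction = 0.433.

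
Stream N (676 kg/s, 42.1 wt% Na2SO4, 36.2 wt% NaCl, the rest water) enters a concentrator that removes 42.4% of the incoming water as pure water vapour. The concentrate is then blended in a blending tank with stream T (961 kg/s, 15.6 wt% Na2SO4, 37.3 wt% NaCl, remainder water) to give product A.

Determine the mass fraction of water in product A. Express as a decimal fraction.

0.341

Vapour removed = 0.424×0.217×676 = 62.197 kg/s; concentrate = 613.8 kg/s.
water reaching the mixer = 84.495 (from concentrate) + 961×0.471 = 537.13 kg/s.
Product flow = 613.8 + 961 = 1574.8 kg/s; water fraction = 0.341.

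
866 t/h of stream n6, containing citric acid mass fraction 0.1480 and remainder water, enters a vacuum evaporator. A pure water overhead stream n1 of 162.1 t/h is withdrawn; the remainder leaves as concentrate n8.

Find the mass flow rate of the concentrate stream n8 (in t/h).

Concentrate = 866 − 162.1 = 703.9 t/h.

703.9 t/h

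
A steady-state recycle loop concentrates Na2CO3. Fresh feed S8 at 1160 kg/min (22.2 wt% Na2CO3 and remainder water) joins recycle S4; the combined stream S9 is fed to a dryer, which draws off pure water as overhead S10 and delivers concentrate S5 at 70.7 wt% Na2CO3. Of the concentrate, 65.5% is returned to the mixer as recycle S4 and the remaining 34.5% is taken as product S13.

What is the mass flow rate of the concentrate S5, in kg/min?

1056 kg/min

Overall Na2CO3 balance (none leaves overhead): Na2CO3 in fresh feed = Na2CO3 in product, i.e. 1160×0.222 = (1−0.655)·S5·0.707.
S5 = 257.52/(0.707×0.345) = 1055.8 kg/min.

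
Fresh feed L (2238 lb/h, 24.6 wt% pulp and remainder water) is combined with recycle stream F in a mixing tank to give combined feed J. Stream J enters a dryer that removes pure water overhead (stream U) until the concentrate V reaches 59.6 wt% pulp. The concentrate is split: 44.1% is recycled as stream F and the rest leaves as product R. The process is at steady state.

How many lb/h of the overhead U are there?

Overall pulp balance (none leaves overhead): pulp in fresh feed = pulp in product, i.e. 2238×0.246 = (1−0.441)·V·0.596.
V = 550.55/(0.596×0.559) = 1652.5 lb/h.
Recycle F = 0.441×1652.5 = 728.75 lb/h.
Combined feed J = 2238 + 728.75 = 2966.7 lb/h.
Overhead U = J − V = 2966.7 − 1652.5 = 1314.3 lb/h.

1314 lb/h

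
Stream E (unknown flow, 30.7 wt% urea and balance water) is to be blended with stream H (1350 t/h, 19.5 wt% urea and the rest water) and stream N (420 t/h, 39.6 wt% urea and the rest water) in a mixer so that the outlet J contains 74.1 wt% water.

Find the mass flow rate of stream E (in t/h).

Let E be the unknown flow. Total out = 1770 + E.
water balance: 1340.4 + 0.693·E = 0.741·(1770 + E)
(0.693 − 0.741)·E = 0.741×1770 − 1340.4 = -28.86
E = -28.86 / -0.048 = 601.25 t/h

601.3 t/h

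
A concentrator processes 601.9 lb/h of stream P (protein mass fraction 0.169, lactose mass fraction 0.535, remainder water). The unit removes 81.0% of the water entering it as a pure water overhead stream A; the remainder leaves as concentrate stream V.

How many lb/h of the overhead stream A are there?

144.3 lb/h

water entering = 601.9×0.296 = 178.16 lb/h; overhead removed = 0.810×178.16 = 144.31 lb/h.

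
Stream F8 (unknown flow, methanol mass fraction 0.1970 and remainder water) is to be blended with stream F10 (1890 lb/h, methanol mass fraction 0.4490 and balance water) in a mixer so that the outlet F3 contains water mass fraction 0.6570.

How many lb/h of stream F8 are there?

1372 lb/h

Let F8 be the unknown flow. Total out = 1890 + F8.
water balance: 1041.4 + 0.803·F8 = 0.657·(1890 + F8)
(0.803 − 0.657)·F8 = 0.657×1890 − 1041.4 = 200.34
F8 = 200.34 / 0.146 = 1372.2 lb/h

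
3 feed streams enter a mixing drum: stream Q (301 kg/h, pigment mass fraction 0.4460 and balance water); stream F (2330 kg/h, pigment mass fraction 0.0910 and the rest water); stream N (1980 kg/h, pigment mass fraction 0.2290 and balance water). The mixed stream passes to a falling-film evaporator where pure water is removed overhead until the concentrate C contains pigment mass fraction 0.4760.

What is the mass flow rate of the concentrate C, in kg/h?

1680 kg/h

pigment entering = 301×0.446 + 2330×0.091 + 1980×0.229 = 799.7 kg/h.
All pigment reports to C, so C = 799.7/0.476 = 1680 kg/h.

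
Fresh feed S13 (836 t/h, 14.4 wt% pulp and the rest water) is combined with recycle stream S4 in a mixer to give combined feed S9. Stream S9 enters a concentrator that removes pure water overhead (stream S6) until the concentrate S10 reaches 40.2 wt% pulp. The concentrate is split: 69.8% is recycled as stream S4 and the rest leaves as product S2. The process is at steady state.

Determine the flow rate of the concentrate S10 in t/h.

Overall pulp balance (none leaves overhead): pulp in fresh feed = pulp in product, i.e. 836×0.144 = (1−0.698)·S10·0.402.
S10 = 120.38/(0.402×0.302) = 991.6 t/h.

991.6 t/h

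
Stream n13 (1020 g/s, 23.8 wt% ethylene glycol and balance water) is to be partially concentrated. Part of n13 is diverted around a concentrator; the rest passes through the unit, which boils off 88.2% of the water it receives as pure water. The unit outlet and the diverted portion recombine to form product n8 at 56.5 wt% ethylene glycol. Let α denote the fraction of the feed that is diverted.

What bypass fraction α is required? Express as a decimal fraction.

0.139

All 1020×0.238 = 242.76 g/s of ethylene glycol reaches n8, so n8 = 242.76/0.565 = 429.66 g/s and vapour = 590.34 g/s.
The evaporator receives (1−α)·1020 of feed at 0.762 water and removes 0.882 of that water:
0.882×0.762×(1−α)×1020 = 590.34
(1−α) = 590.34/685.53 = 0.8611;  α = 0.1389.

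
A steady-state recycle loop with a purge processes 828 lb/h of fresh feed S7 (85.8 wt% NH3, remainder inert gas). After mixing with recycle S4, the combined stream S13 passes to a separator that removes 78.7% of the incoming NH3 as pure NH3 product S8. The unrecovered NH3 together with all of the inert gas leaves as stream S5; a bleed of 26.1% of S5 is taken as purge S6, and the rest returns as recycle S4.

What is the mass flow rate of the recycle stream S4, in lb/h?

465.6 lb/h

inert gas enters only via S7 and leaves only via the purge: 828×0.142 = 0.261×(inert gas in S5), and the separator passes all inert gas, so inert gas in S13 = inert gas in S5 = 450.48 lb/h.
NH3 in S13: m_A = 828×0.858 + (1−0.261)·(1−0.787)·m_A, so m_A = 710.42/0.8426 = 843.14 lb/h.
S5 = (1−0.787)×843.14 + 450.48 = 630.07 lb/h.
Recycle S4 = (1−0.261)×630.07 = 465.62 lb/h.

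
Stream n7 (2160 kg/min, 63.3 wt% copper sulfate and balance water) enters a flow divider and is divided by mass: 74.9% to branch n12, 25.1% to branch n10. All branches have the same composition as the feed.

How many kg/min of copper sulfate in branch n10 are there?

343.2 kg/min

Branch n10 total = 0.251×2160 = 542.16 kg/min.
copper sulfate in n10 = 0.633×542.16 = 343.19 kg/min.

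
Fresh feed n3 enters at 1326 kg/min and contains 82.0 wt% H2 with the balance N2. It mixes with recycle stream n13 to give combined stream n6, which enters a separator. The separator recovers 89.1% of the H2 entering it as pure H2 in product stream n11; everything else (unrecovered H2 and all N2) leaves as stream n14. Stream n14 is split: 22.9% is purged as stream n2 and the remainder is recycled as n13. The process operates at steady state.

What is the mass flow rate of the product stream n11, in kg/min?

H2 in n6: m_A = 1326×0.820 + (1−0.229)·(1−0.891)·m_A, so m_A = 1087.3/0.9160 = 1187.1 kg/min.
Product n11 = 0.891×1187.1 = 1057.7 kg/min.

1058 kg/min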